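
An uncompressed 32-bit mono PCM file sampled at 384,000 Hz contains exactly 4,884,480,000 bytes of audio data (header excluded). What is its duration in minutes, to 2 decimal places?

Byte rate = 384,000 × 4 × 1 = 1,536,000 bytes/s.
Duration = 4,884,480,000 / 1,536,000 = 3,180 s.
3,180 s / 60 = 53.00 minutes.

53.00 minutes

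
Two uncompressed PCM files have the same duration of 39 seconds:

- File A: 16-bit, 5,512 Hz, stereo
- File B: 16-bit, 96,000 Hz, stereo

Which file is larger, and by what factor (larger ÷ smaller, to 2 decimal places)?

File A: 5,512 × 2 × 2 = 22,048 bytes/s.
File B: 96,000 × 2 × 2 = 384,000 bytes/s.
File B is larger; ratio = 14,976,000 / 859,872 = 17.42.

File B, by a factor of 17.42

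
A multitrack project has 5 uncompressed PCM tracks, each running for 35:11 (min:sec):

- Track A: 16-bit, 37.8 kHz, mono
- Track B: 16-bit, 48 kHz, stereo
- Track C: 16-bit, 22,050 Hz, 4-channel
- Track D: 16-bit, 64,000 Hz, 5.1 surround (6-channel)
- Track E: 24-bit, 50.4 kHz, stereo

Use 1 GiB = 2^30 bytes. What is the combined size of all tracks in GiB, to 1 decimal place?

3.0 GiB

35:11 (min:sec) = 2,111 s.
Track A: 37,800 × 2,111 × 2 × 1 = 159,591,600 bytes.
Track B: 48,000 × 2,111 × 2 × 2 = 405,312,000 bytes.
Track C: 22,050 × 2,111 × 2 × 4 = 372,380,400 bytes.
Track D: 64,000 × 2,111 × 2 × 6 = 1,621,248,000 bytes.
Track E: 50,400 × 2,111 × 3 × 2 = 638,366,400 bytes.
Total = 3,196,898,400 bytes = 3.0 GiB.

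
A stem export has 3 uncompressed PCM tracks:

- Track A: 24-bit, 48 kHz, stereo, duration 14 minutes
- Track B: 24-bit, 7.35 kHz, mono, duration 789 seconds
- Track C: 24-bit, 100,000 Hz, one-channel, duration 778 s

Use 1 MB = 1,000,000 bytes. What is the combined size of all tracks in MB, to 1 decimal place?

Track A: 14 minutes = 840 s; 48,000 × 840 × 3 × 2 = 241,920,000 bytes.
Track B: 7,350 × 789 × 3 × 1 = 17,397,450 bytes.
Track C: 100,000 × 778 × 3 × 1 = 233,400,000 bytes.
Total = 492,717,450 bytes = 492.7 MB.

492.7 MB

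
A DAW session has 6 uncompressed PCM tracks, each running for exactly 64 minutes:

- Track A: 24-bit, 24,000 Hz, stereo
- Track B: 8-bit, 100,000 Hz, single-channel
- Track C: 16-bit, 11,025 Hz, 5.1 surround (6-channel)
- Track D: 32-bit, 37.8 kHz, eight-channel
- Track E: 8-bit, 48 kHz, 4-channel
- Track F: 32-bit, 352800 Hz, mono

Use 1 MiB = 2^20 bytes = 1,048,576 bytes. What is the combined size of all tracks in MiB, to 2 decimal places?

exactly 64 minutes = 3,840 s.
Track A: 24,000 × 3,840 × 3 × 2 = 552,960,000 bytes.
Track B: 100,000 × 3,840 × 1 × 1 = 384,000,000 bytes.
Track C: 11,025 × 3,840 × 2 × 6 = 508,032,000 bytes.
Track D: 37,800 × 3,840 × 4 × 8 = 4,644,864,000 bytes.
Track E: 48,000 × 3,840 × 1 × 4 = 737,280,000 bytes.
Track F: 352,800 × 3,840 × 4 × 1 = 5,419,008,000 bytes.
Total = 12,246,144,000 bytes = 11678.83 MiB.

11678.83 MiB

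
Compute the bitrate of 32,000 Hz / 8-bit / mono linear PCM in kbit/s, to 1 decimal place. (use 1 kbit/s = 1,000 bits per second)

256.0 kbit/s

Bit rate = 32,000 × 8 × 1 = 256,000 bits/s.
= 256.0 kbit/s.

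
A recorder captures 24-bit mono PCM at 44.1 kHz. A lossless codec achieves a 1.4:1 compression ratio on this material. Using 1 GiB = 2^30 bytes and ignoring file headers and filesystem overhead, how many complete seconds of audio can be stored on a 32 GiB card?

363,595 seconds

Uncompressed byte rate = 44,100 × 3 × 1 = 132,300 bytes/s.
After 1.4:1 compression, effective rate ≈ 94500 bytes/s.
Capacity = 32 × 1,073,741,824 = 34,359,738,368 bytes.
34,359,738,368 / effective rate ≈ 363595.12 s → 363,595 seconds.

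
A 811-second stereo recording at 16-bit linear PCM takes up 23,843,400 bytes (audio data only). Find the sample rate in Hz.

Bytes = sample_rate × seconds × bytes_per_sample × channels.
sample_rate = 23,843,400 / (811 × 2 × 2) = 23,843,400 / 3,244 = 7,350 Hz.

7,350 Hz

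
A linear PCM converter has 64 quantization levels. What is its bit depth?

log2(64) = 6.

6 bits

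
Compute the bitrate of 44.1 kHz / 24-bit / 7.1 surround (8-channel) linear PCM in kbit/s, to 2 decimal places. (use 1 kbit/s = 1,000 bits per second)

8467.20 kbit/s

Bit rate = 44,100 × 24 × 8 = 8,467,200 bits/s.
= 8467.20 kbit/s.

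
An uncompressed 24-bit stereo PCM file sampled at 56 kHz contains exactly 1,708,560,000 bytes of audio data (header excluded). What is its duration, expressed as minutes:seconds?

84:45

Byte rate = 56,000 × 3 × 2 = 336,000 bytes/s.
Duration = 1,708,560,000 / 336,000 = 5,085 s.
5,085 s = 84:45.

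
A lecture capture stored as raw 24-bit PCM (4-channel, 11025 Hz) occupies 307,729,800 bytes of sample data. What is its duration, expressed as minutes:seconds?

Byte rate = 11,025 × 3 × 4 = 132,300 bytes/s.
Duration = 307,729,800 / 132,300 = 2,326 s.
2,326 s = 38:46.

38:46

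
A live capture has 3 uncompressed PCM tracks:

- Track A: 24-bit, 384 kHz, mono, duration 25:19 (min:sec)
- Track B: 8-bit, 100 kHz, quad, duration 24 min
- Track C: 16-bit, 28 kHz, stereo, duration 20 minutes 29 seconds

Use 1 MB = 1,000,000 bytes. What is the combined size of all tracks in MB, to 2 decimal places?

2463.54 MB

Track A: 25:19 (min:sec) = 1,519 s; 384,000 × 1,519 × 3 × 1 = 1,749,888,000 bytes.
Track B: 24 min = 1,440 s; 100,000 × 1,440 × 1 × 4 = 576,000,000 bytes.
Track C: 20 minutes 29 seconds = 1,229 s; 28,000 × 1,229 × 2 × 2 = 137,648,000 bytes.
Total = 2,463,536,000 bytes = 2463.54 MB.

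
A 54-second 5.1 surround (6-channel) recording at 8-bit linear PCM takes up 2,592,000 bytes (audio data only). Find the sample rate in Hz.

8,000 Hz

Bytes = sample_rate × seconds × bytes_per_sample × channels.
sample_rate = 2,592,000 / (54 × 1 × 6) = 2,592,000 / 324 = 8,000 Hz.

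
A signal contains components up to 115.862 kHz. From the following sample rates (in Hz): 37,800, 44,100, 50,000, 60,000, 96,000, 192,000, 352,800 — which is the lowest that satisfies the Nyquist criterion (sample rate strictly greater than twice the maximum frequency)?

Need sample rate > 2 × 115,862 = 231,724 Hz.
Lowest listed rate above 231,724 Hz is 352,800 Hz.

352,800 Hz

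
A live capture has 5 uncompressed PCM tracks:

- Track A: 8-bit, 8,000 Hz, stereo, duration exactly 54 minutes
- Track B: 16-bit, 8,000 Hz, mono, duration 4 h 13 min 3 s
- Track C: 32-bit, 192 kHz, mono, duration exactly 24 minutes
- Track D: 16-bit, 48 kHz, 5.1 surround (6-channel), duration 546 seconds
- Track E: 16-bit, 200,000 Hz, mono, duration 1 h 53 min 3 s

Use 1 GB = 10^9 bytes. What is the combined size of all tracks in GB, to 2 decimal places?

Track A: exactly 54 minutes = 3,240 s; 8,000 × 3,240 × 1 × 2 = 51,840,000 bytes.
Track B: 4 h 13 min 3 s = 15,183 s; 8,000 × 15,183 × 2 × 1 = 242,928,000 bytes.
Track C: exactly 24 minutes = 1,440 s; 192,000 × 1,440 × 4 × 1 = 1,105,920,000 bytes.
Track D: 48,000 × 546 × 2 × 6 = 314,496,000 bytes.
Track E: 1 h 53 min 3 s = 6,783 s; 200,000 × 6,783 × 2 × 1 = 2,713,200,000 bytes.
Total = 4,428,384,000 bytes = 4.43 GB.

4.43 GB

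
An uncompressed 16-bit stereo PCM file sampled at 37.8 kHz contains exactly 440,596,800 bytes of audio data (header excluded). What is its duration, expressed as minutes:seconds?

Byte rate = 37,800 × 2 × 2 = 151,200 bytes/s.
Duration = 440,596,800 / 151,200 = 2,914 s.
2,914 s = 48:34.

48:34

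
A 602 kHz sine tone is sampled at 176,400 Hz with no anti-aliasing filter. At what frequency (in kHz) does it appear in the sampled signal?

Nyquist = 176,400/2 = 88,200 Hz; 602,000 Hz exceeds it.
Alias = |602,000 − 3×176,400| = |602,000 − 529,200| = 72,800 Hz = 72.8 kHz.

72.8 kHz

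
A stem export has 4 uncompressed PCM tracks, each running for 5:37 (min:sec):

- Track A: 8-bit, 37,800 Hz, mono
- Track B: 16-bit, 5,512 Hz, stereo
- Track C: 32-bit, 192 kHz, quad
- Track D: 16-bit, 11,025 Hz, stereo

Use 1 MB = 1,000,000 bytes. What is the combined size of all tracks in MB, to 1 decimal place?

1070.3 MB

5:37 (min:sec) = 337 s.
Track A: 37,800 × 337 × 1 × 1 = 12,738,600 bytes.
Track B: 5,512 × 337 × 2 × 2 = 7,430,176 bytes.
Track C: 192,000 × 337 × 4 × 4 = 1,035,264,000 bytes.
Track D: 11,025 × 337 × 2 × 2 = 14,861,700 bytes.
Total = 1,070,294,476 bytes = 1070.3 MB.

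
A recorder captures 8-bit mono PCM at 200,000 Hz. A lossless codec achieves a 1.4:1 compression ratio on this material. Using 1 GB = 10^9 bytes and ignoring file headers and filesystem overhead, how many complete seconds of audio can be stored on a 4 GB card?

28,000 seconds

Uncompressed byte rate = 200,000 × 1 × 1 = 200,000 bytes/s.
After 1.4:1 compression, effective rate ≈ 142857.14 bytes/s.
Capacity = 4 × 1,000,000,000 = 4,000,000,000 bytes.
4,000,000,000 / effective rate ≈ 28000 s → 28,000 seconds.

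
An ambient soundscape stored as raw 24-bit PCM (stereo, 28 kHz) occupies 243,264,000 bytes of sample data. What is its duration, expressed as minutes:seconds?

24:08

Byte rate = 28,000 × 3 × 2 = 168,000 bytes/s.
Duration = 243,264,000 / 168,000 = 1,448 s.
1,448 s = 24:08.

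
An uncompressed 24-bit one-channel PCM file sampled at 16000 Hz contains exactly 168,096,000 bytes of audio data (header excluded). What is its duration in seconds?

3,502 seconds

Byte rate = 16,000 × 3 × 1 = 48,000 bytes/s.
Duration = 168,096,000 / 48,000 = 3,502 s.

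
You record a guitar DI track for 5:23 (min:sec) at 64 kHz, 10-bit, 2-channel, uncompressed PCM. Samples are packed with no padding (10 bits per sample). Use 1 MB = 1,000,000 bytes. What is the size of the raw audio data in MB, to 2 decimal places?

51.68 MB

Duration = 5:23 (min:sec) = 323 s.
Bits = 64,000 × 323 × 10 × 2 = 413,440,000 bits = 51,680,000 bytes.
51,680,000 / 1,000,000 = 51.68 MB.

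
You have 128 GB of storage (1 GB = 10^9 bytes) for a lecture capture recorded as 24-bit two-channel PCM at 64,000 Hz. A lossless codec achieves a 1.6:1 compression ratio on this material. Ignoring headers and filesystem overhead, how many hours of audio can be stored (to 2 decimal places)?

Uncompressed byte rate = 64,000 × 3 × 2 = 384,000 bytes/s.
After 1.6:1 compression, effective rate ≈ 240000 bytes/s.
Capacity = 128 × 1,000,000,000 = 128,000,000,000 bytes.
128,000,000,000 / effective rate ≈ 533333.33 s → 148.15 hours.

148.15 hours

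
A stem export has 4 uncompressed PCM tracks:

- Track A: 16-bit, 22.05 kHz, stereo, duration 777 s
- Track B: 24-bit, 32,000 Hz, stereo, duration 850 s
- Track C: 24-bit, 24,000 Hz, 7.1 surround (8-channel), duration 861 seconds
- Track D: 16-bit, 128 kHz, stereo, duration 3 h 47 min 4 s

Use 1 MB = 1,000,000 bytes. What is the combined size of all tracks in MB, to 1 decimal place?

Track A: 22,050 × 777 × 2 × 2 = 68,531,400 bytes.
Track B: 32,000 × 850 × 3 × 2 = 163,200,000 bytes.
Track C: 24,000 × 861 × 3 × 8 = 495,936,000 bytes.
Track D: 3 h 47 min 4 s = 13,624 s; 128,000 × 13,624 × 2 × 2 = 6,975,488,000 bytes.
Total = 7,703,155,400 bytes = 7703.2 MB.

7703.2 MB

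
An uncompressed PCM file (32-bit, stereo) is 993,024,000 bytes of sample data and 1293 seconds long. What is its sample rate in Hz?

96,000 Hz

Bytes = sample_rate × seconds × bytes_per_sample × channels.
sample_rate = 993,024,000 / (1,293 × 4 × 2) = 993,024,000 / 10,344 = 96,000 Hz.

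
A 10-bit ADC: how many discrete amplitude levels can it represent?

1,024 levels

2^10 = 1,024.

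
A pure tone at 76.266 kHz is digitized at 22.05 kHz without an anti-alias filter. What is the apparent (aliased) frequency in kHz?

Nyquist = 22,050/2 = 11,025 Hz; 76,266 Hz exceeds it.
Alias = |76,266 − 3×22,050| = |76,266 − 66,150| = 10,116 Hz = 10.116 kHz.

10.116 kHz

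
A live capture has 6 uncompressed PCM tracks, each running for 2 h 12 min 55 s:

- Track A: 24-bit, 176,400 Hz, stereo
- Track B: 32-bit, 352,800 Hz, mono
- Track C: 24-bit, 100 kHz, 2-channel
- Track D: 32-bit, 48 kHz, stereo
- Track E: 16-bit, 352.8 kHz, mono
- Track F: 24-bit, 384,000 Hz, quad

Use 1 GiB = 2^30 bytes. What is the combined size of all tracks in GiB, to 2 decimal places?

65.12 GiB

2 h 12 min 55 s = 7,975 s.
Track A: 176,400 × 7,975 × 3 × 2 = 8,440,740,000 bytes.
Track B: 352,800 × 7,975 × 4 × 1 = 11,254,320,000 bytes.
Track C: 100,000 × 7,975 × 3 × 2 = 4,785,000,000 bytes.
Track D: 48,000 × 7,975 × 4 × 2 = 3,062,400,000 bytes.
Track E: 352,800 × 7,975 × 2 × 1 = 5,627,160,000 bytes.
Track F: 384,000 × 7,975 × 3 × 4 = 36,748,800,000 bytes.
Total = 69,918,420,000 bytes = 65.12 GiB.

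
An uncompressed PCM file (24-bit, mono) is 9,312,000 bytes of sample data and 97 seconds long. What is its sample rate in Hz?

32,000 Hz

Bytes = sample_rate × seconds × bytes_per_sample × channels.
sample_rate = 9,312,000 / (97 × 3 × 1) = 9,312,000 / 291 = 32,000 Hz.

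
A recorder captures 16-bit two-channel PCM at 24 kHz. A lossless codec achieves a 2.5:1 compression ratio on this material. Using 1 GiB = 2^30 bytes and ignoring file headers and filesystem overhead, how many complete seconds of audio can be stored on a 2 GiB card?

Uncompressed byte rate = 24,000 × 2 × 2 = 96,000 bytes/s.
After 2.5:1 compression, effective rate ≈ 38400 bytes/s.
Capacity = 2 × 1,073,741,824 = 2,147,483,648 bytes.
2,147,483,648 / effective rate ≈ 55924.05 s → 55,924 seconds.

55,924 seconds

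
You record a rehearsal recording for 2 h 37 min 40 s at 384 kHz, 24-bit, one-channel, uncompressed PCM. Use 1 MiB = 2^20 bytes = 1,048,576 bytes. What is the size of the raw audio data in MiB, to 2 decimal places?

Duration = 2 h 37 min 40 s = 9,460 s.
Bytes = 384,000 samples/s × 9,460 s × 3 bytes/sample × 1 ch = 10,897,920,000 bytes.
10,897,920,000 / 1,048,576 = 10393.07 MiB.

10393.07 MiB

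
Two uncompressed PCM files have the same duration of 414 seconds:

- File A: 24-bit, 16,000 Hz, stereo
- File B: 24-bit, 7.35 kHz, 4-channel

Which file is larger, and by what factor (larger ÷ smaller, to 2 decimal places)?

File A, by a factor of 1.09

File A: 16,000 × 3 × 2 = 96,000 bytes/s.
File B: 7,350 × 3 × 4 = 88,200 bytes/s.
File A is larger; ratio = 39,744,000 / 36,514,800 = 1.09.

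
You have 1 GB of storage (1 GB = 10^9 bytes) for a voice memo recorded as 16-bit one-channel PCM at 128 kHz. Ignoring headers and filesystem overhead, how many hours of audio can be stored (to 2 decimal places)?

1.09 hours

Uncompressed byte rate = 128,000 × 2 × 1 = 256,000 bytes/s.
Capacity = 1 × 1,000,000,000 = 1,000,000,000 bytes.
1,000,000,000 / 256,000 ≈ 3906.25 s → 1.09 hours.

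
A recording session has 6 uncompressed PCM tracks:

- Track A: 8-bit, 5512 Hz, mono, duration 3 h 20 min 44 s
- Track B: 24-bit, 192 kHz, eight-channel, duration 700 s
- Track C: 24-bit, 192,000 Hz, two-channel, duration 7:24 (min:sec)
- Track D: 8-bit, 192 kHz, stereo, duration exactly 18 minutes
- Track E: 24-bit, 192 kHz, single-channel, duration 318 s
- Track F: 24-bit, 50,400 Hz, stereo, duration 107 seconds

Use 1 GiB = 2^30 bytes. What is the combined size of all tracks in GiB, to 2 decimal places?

Track A: 3 h 20 min 44 s = 12,044 s; 5,512 × 12,044 × 1 × 1 = 66,386,528 bytes.
Track B: 192,000 × 700 × 3 × 8 = 3,225,600,000 bytes.
Track C: 7:24 (min:sec) = 444 s; 192,000 × 444 × 3 × 2 = 511,488,000 bytes.
Track D: exactly 18 minutes = 1,080 s; 192,000 × 1,080 × 1 × 2 = 414,720,000 bytes.
Track E: 192,000 × 318 × 3 × 1 = 183,168,000 bytes.
Track F: 50,400 × 107 × 3 × 2 = 32,356,800 bytes.
Total = 4,433,719,328 bytes = 4.13 GiB.

4.13 GiB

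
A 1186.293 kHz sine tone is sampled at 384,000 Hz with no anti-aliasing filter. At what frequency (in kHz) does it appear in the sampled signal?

34.293 kHz

Nyquist = 384,000/2 = 192,000 Hz; 1,186,293 Hz exceeds it.
Alias = |1,186,293 − 3×384,000| = |1,186,293 − 1,152,000| = 34,293 Hz = 34.293 kHz.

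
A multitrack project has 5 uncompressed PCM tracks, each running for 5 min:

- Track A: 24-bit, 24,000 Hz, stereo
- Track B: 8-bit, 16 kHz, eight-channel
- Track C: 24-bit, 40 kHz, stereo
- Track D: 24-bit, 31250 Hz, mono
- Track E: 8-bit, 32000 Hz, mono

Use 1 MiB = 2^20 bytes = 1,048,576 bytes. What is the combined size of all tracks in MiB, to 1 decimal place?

182.5 MiB

5 min = 300 s.
Track A: 24,000 × 300 × 3 × 2 = 43,200,000 bytes.
Track B: 16,000 × 300 × 1 × 8 = 38,400,000 bytes.
Track C: 40,000 × 300 × 3 × 2 = 72,000,000 bytes.
Track D: 31,250 × 300 × 3 × 1 = 28,125,000 bytes.
Track E: 32,000 × 300 × 1 × 1 = 9,600,000 bytes.
Total = 191,325,000 bytes = 182.5 MiB.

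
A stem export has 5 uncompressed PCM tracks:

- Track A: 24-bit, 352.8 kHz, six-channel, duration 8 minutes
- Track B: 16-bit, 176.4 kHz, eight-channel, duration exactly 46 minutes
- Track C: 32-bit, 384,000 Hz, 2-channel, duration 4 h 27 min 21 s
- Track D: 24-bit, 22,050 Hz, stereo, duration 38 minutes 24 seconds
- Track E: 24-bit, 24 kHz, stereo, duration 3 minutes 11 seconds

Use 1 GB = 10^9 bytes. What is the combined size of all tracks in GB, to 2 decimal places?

60.45 GB

Track A: 8 minutes = 480 s; 352,800 × 480 × 3 × 6 = 3,048,192,000 bytes.
Track B: exactly 46 minutes = 2,760 s; 176,400 × 2,760 × 2 × 8 = 7,789,824,000 bytes.
Track C: 4 h 27 min 21 s = 16,041 s; 384,000 × 16,041 × 4 × 2 = 49,277,952,000 bytes.
Track D: 38 minutes 24 seconds = 2,304 s; 22,050 × 2,304 × 3 × 2 = 304,819,200 bytes.
Track E: 3 minutes 11 seconds = 191 s; 24,000 × 191 × 3 × 2 = 27,504,000 bytes.
Total = 60,448,291,200 bytes = 60.45 GB.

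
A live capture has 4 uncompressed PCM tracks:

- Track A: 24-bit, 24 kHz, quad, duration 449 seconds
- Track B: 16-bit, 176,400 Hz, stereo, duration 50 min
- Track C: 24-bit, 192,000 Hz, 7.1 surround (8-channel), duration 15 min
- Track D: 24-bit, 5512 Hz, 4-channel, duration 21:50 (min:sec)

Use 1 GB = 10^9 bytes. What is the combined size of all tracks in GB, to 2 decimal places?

6.48 GB

Track A: 24,000 × 449 × 3 × 4 = 129,312,000 bytes.
Track B: 50 min = 3,000 s; 176,400 × 3,000 × 2 × 2 = 2,116,800,000 bytes.
Track C: 15 min = 900 s; 192,000 × 900 × 3 × 8 = 4,147,200,000 bytes.
Track D: 21:50 (min:sec) = 1,310 s; 5,512 × 1,310 × 3 × 4 = 86,648,640 bytes.
Total = 6,479,960,640 bytes = 6.48 GB.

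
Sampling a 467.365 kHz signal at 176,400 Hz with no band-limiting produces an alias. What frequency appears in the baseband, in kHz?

Nyquist = 176,400/2 = 88,200 Hz; 467,365 Hz exceeds it.
Alias = |467,365 − 3×176,400| = |467,365 − 529,200| = 61,835 Hz = 61.835 kHz.

61.835 kHz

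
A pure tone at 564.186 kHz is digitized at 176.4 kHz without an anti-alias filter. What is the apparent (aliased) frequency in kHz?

34.986 kHz

Nyquist = 176,400/2 = 88,200 Hz; 564,186 Hz exceeds it.
Alias = |564,186 − 3×176,400| = |564,186 − 529,200| = 34,986 Hz = 34.986 kHz.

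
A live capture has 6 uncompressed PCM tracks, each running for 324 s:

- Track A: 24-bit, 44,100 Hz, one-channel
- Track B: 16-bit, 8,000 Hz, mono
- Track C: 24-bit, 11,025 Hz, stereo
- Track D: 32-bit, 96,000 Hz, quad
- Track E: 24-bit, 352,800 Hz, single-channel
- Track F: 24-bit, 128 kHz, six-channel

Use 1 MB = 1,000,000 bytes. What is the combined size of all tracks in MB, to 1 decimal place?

1656.6 MB

Track A: 44,100 × 324 × 3 × 1 = 42,865,200 bytes.
Track B: 8,000 × 324 × 2 × 1 = 5,184,000 bytes.
Track C: 11,025 × 324 × 3 × 2 = 21,432,600 bytes.
Track D: 96,000 × 324 × 4 × 4 = 497,664,000 bytes.
Track E: 352,800 × 324 × 3 × 1 = 342,921,600 bytes.
Track F: 128,000 × 324 × 3 × 6 = 746,496,000 bytes.
Total = 1,656,563,400 bytes = 1656.6 MB.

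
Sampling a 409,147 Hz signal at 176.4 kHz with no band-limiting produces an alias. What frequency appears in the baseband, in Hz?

Nyquist = 176,400/2 = 88,200 Hz; 409,147 Hz exceeds it.
Alias = |409,147 − 2×176,400| = |409,147 − 352,800| = 56,347 Hz.

56,347 Hz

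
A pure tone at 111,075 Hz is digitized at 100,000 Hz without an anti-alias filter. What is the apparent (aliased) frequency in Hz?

Nyquist = 100,000/2 = 50,000 Hz; 111,075 Hz exceeds it.
Alias = |111,075 − 1×100,000| = |111,075 − 100,000| = 11,075 Hz.

11,075 Hz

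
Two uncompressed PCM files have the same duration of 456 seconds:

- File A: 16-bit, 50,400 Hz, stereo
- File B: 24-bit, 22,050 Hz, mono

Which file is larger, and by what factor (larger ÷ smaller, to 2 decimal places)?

File A, by a factor of 3.05

File A: 50,400 × 2 × 2 = 201,600 bytes/s.
File B: 22,050 × 3 × 1 = 66,150 bytes/s.
File A is larger; ratio = 91,929,600 / 30,164,400 = 3.05.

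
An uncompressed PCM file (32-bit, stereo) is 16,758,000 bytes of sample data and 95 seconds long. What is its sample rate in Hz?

22,050 Hz

Bytes = sample_rate × seconds × bytes_per_sample × channels.
sample_rate = 16,758,000 / (95 × 4 × 2) = 16,758,000 / 760 = 22,050 Hz.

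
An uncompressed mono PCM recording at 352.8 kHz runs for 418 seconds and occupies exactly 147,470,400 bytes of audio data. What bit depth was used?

8 bits

Bytes per sample = 147,470,400 / (352,800 × 418 × 1) = 147,470,400 / 147,470,400 = 1.
Bit depth = 1 × 8 = 8 bits.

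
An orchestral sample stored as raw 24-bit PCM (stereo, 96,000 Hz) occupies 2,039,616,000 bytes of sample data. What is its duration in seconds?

3,541 seconds

Byte rate = 96,000 × 3 × 2 = 576,000 bytes/s.
Duration = 2,039,616,000 / 576,000 = 3,541 s.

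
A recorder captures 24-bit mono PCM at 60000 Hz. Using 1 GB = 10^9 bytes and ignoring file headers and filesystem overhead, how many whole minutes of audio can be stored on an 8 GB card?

Uncompressed byte rate = 60,000 × 3 × 1 = 180,000 bytes/s.
Capacity = 8 × 1,000,000,000 = 8,000,000,000 bytes.
8,000,000,000 / 180,000 ≈ 44444.44 s → 740 minutes.

740 minutes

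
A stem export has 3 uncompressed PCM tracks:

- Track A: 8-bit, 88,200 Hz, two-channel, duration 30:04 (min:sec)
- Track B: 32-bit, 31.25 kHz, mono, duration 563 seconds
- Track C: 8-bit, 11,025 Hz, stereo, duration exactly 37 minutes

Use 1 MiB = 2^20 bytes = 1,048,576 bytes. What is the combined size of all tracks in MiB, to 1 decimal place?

Track A: 30:04 (min:sec) = 1,804 s; 88,200 × 1,804 × 1 × 2 = 318,225,600 bytes.
Track B: 31,250 × 563 × 4 × 1 = 70,375,000 bytes.
Track C: exactly 37 minutes = 2,220 s; 11,025 × 2,220 × 1 × 2 = 48,951,000 bytes.
Total = 437,551,600 bytes = 417.3 MiB.

417.3 MiB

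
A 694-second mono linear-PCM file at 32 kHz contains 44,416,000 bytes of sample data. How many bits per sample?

16 bits

Bytes per sample = 44,416,000 / (32,000 × 694 × 1) = 44,416,000 / 22,208,000 = 2.
Bit depth = 2 × 8 = 16 bits.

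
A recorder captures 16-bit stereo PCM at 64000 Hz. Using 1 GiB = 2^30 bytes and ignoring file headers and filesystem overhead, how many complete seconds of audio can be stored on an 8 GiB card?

Uncompressed byte rate = 64,000 × 2 × 2 = 256,000 bytes/s.
Capacity = 8 × 1,073,741,824 = 8,589,934,592 bytes.
8,589,934,592 / 256,000 ≈ 33554.43 s → 33,554 seconds.

33,554 seconds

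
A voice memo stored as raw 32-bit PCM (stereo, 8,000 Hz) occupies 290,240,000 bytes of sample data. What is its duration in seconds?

Byte rate = 8,000 × 4 × 2 = 64,000 bytes/s.
Duration = 290,240,000 / 64,000 = 4,535 s.

4,535 seconds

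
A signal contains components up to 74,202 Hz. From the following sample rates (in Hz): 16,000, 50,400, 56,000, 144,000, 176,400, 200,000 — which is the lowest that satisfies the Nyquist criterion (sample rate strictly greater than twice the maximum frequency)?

Need sample rate > 2 × 74,202 = 148,404 Hz.
Lowest listed rate above 148,404 Hz is 176,400 Hz.

176,400 Hz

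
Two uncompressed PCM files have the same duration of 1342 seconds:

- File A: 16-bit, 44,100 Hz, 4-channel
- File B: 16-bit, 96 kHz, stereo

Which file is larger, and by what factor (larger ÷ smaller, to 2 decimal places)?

File A: 44,100 × 2 × 4 = 352,800 bytes/s.
File B: 96,000 × 2 × 2 = 384,000 bytes/s.
File B is larger; ratio = 515,328,000 / 473,457,600 = 1.09.

File B, by a factor of 1.09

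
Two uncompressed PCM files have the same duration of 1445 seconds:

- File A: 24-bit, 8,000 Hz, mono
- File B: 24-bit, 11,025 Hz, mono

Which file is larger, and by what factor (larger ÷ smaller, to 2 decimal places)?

File A: 8,000 × 3 × 1 = 24,000 bytes/s.
File B: 11,025 × 3 × 1 = 33,075 bytes/s.
File B is larger; ratio = 47,793,375 / 34,680,000 = 1.38.

File B, by a factor of 1.38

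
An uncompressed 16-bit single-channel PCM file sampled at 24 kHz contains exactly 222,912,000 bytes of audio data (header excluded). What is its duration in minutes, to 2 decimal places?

Byte rate = 24,000 × 2 × 1 = 48,000 bytes/s.
Duration = 222,912,000 / 48,000 = 4,644 s.
4,644 s / 60 = 77.40 minutes.

77.40 minutes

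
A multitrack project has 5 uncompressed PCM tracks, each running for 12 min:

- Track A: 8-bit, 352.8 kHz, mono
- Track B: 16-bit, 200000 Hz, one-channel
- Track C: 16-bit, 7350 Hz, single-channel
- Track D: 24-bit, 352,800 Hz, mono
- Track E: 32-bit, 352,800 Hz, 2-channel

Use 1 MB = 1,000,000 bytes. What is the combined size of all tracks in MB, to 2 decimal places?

12 min = 720 s.
Track A: 352,800 × 720 × 1 × 1 = 254,016,000 bytes.
Track B: 200,000 × 720 × 2 × 1 = 288,000,000 bytes.
Track C: 7,350 × 720 × 2 × 1 = 10,584,000 bytes.
Track D: 352,800 × 720 × 3 × 1 = 762,048,000 bytes.
Track E: 352,800 × 720 × 4 × 2 = 2,032,128,000 bytes.
Total = 3,346,776,000 bytes = 3346.78 MB.

3346.78 MB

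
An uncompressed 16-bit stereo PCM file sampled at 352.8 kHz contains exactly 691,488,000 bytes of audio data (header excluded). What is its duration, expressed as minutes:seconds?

8:10

Byte rate = 352,800 × 2 × 2 = 1,411,200 bytes/s.
Duration = 691,488,000 / 1,411,200 = 490 s.
490 s = 8:10.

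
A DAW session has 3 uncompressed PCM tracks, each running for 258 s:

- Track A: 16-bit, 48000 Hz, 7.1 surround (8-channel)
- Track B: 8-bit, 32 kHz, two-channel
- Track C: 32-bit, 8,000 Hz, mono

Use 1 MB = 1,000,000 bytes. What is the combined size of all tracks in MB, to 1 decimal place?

222.9 MB

Track A: 48,000 × 258 × 2 × 8 = 198,144,000 bytes.
Track B: 32,000 × 258 × 1 × 2 = 16,512,000 bytes.
Track C: 8,000 × 258 × 4 × 1 = 8,256,000 bytes.
Total = 222,912,000 bytes = 222.9 MB.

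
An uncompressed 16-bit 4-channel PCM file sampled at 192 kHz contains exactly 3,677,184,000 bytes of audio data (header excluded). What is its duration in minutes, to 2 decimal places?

Byte rate = 192,000 × 2 × 4 = 1,536,000 bytes/s.
Duration = 3,677,184,000 / 1,536,000 = 2,394 s.
2,394 s / 60 = 39.90 minutes.

39.90 minutes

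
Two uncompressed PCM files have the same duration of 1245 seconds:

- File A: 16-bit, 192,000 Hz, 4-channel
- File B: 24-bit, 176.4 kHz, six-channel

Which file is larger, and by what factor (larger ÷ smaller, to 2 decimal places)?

File A: 192,000 × 2 × 4 = 1,536,000 bytes/s.
File B: 176,400 × 3 × 6 = 3,175,200 bytes/s.
File B is larger; ratio = 3,953,124,000 / 1,912,320,000 = 2.07.

File B, by a factor of 2.07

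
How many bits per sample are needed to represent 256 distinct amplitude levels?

log2(256) = 8.

8 bits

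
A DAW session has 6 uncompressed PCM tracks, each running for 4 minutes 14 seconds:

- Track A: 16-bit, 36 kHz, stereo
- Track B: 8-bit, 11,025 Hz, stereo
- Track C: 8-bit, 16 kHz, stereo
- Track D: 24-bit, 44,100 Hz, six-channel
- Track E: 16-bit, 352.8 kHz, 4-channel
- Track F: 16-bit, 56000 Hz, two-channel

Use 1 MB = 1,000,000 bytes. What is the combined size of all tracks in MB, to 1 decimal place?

1025.7 MB

4 minutes 14 seconds = 254 s.
Track A: 36,000 × 254 × 2 × 2 = 36,576,000 bytes.
Track B: 11,025 × 254 × 1 × 2 = 5,600,700 bytes.
Track C: 16,000 × 254 × 1 × 2 = 8,128,000 bytes.
Track D: 44,100 × 254 × 3 × 6 = 201,625,200 bytes.
Track E: 352,800 × 254 × 2 × 4 = 716,889,600 bytes.
Track F: 56,000 × 254 × 2 × 2 = 56,896,000 bytes.
Total = 1,025,715,500 bytes = 1025.7 MB.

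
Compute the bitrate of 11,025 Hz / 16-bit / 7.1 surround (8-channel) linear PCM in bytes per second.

176,400 bytes/s

Bit rate = 11,025 × 16 × 8 = 1,411,200 bits/s.
1,411,200 / 8 = 176,400 bytes/s.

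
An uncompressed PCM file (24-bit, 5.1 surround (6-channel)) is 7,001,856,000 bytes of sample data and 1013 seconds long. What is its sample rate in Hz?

384,000 Hz

Bytes = sample_rate × seconds × bytes_per_sample × channels.
sample_rate = 7,001,856,000 / (1,013 × 3 × 6) = 7,001,856,000 / 18,234 = 384,000 Hz.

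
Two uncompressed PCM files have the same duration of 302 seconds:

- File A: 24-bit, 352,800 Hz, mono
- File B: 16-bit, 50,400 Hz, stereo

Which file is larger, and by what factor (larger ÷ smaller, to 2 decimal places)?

File A: 352,800 × 3 × 1 = 1,058,400 bytes/s.
File B: 50,400 × 2 × 2 = 201,600 bytes/s.
File A is larger; ratio = 319,636,800 / 60,883,200 = 5.25.

File A, by a factor of 5.25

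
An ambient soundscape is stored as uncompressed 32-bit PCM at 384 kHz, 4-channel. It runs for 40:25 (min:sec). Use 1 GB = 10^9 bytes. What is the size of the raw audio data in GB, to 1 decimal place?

14.9 GB

Duration = 40:25 (min:sec) = 2,425 s.
Bytes = 384,000 samples/s × 2,425 s × 4 bytes/sample × 4 ch = 14,899,200,000 bytes.
14,899,200,000 / 1,000,000,000 = 14.9 GB.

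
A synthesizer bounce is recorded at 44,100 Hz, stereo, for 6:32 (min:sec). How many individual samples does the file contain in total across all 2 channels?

6:32 (min:sec) = 392 s.
44,100 × 392 s × 2 ch = 34,574,400 samples.

34,574,400 samples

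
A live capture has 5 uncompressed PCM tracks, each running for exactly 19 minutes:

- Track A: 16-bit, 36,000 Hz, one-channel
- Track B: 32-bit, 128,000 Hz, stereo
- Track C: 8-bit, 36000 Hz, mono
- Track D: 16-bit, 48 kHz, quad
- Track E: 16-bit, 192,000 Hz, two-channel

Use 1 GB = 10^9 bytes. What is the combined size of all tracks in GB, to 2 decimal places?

exactly 19 minutes = 1,140 s.
Track A: 36,000 × 1,140 × 2 × 1 = 82,080,000 bytes.
Track B: 128,000 × 1,140 × 4 × 2 = 1,167,360,000 bytes.
Track C: 36,000 × 1,140 × 1 × 1 = 41,040,000 bytes.
Track D: 48,000 × 1,140 × 2 × 4 = 437,760,000 bytes.
Track E: 192,000 × 1,140 × 2 × 2 = 875,520,000 bytes.
Total = 2,603,760,000 bytes = 2.60 GB.

2.60 GB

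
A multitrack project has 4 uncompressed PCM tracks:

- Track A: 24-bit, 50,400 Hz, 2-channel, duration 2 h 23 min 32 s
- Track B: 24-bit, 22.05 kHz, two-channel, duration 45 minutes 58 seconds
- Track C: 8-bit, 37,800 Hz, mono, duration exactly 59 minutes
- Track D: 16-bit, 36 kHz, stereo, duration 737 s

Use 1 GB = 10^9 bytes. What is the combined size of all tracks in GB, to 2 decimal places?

Track A: 2 h 23 min 32 s = 8,612 s; 50,400 × 8,612 × 3 × 2 = 2,604,268,800 bytes.
Track B: 45 minutes 58 seconds = 2,758 s; 22,050 × 2,758 × 3 × 2 = 364,883,400 bytes.
Track C: exactly 59 minutes = 3,540 s; 37,800 × 3,540 × 1 × 1 = 133,812,000 bytes.
Track D: 36,000 × 737 × 2 × 2 = 106,128,000 bytes.
Total = 3,209,092,200 bytes = 3.21 GB.

3.21 GB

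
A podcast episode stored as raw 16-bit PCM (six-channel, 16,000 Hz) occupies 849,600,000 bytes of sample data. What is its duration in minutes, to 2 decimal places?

73.75 minutes

Byte rate = 16,000 × 2 × 6 = 192,000 bytes/s.
Duration = 849,600,000 / 192,000 = 4,425 s.
4,425 s / 60 = 73.75 minutes.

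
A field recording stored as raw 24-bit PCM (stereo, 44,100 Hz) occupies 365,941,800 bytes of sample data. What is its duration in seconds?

1,383 seconds

Byte rate = 44,100 × 3 × 2 = 264,600 bytes/s.
Duration = 365,941,800 / 264,600 = 1,383 s.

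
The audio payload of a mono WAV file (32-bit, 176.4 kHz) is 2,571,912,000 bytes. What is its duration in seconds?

Byte rate = 176,400 × 4 × 1 = 705,600 bytes/s.
Duration = 2,571,912,000 / 705,600 = 3,645 s.

3,645 seconds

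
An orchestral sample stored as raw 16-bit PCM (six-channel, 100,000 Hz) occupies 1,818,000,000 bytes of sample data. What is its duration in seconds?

Byte rate = 100,000 × 2 × 6 = 1,200,000 bytes/s.
Duration = 1,818,000,000 / 1,200,000 = 1,515 s.

1,515 seconds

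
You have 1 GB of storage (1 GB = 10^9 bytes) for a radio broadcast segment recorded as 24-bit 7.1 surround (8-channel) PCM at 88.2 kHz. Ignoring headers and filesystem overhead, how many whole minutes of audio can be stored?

7 minutes

Uncompressed byte rate = 88,200 × 3 × 8 = 2,116,800 bytes/s.
Capacity = 1 × 1,000,000,000 = 1,000,000,000 bytes.
1,000,000,000 / 2,116,800 ≈ 472.41 s → 7 minutes.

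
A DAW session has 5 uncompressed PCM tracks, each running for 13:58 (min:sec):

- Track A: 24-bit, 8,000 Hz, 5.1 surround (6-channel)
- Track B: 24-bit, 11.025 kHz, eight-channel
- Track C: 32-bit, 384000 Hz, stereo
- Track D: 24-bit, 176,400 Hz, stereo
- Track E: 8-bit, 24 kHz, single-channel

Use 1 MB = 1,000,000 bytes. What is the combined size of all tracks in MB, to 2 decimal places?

13:58 (min:sec) = 838 s.
Track A: 8,000 × 838 × 3 × 6 = 120,672,000 bytes.
Track B: 11,025 × 838 × 3 × 8 = 221,734,800 bytes.
Track C: 384,000 × 838 × 4 × 2 = 2,574,336,000 bytes.
Track D: 176,400 × 838 × 3 × 2 = 886,939,200 bytes.
Track E: 24,000 × 838 × 1 × 1 = 20,112,000 bytes.
Total = 3,823,794,000 bytes = 3823.79 MB.

3823.79 MB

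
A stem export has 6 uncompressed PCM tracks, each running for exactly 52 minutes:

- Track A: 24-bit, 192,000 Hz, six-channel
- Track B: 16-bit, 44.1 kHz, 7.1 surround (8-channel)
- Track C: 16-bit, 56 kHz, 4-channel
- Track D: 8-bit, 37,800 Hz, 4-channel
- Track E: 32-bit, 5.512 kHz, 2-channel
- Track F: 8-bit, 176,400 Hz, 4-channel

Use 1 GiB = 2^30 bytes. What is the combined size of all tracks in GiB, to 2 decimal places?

exactly 52 minutes = 3,120 s.
Track A: 192,000 × 3,120 × 3 × 6 = 10,782,720,000 bytes.
Track B: 44,100 × 3,120 × 2 × 8 = 2,201,472,000 bytes.
Track C: 56,000 × 3,120 × 2 × 4 = 1,397,760,000 bytes.
Track D: 37,800 × 3,120 × 1 × 4 = 471,744,000 bytes.
Track E: 5,512 × 3,120 × 4 × 2 = 137,579,520 bytes.
Track F: 176,400 × 3,120 × 1 × 4 = 2,201,472,000 bytes.
Total = 17,192,747,520 bytes = 16.01 GiB.

16.01 GiB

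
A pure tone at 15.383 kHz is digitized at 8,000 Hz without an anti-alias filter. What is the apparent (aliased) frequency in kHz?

0.617 kHz

Nyquist = 8,000/2 = 4,000 Hz; 15,383 Hz exceeds it.
Alias = |15,383 − 2×8,000| = |15,383 − 16,000| = 617 Hz = 0.617 kHz.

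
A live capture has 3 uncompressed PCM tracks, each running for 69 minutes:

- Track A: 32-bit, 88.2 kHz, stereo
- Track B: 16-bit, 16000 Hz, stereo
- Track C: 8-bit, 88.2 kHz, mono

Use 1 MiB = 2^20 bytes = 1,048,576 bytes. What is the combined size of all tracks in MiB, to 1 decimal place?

69 minutes = 4,140 s.
Track A: 88,200 × 4,140 × 4 × 2 = 2,921,184,000 bytes.
Track B: 16,000 × 4,140 × 2 × 2 = 264,960,000 bytes.
Track C: 88,200 × 4,140 × 1 × 1 = 365,148,000 bytes.
Total = 3,551,292,000 bytes = 3386.8 MiB.

3386.8 MiB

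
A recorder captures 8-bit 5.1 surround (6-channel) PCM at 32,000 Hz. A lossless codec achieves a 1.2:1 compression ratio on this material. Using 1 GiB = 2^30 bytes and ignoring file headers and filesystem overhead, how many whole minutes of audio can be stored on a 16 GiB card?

1,789 minutes

Uncompressed byte rate = 32,000 × 1 × 6 = 192,000 bytes/s.
After 1.2:1 compression, effective rate ≈ 160000 bytes/s.
Capacity = 16 × 1,073,741,824 = 17,179,869,184 bytes.
17,179,869,184 / effective rate ≈ 107374.18 s → 1,789 minutes.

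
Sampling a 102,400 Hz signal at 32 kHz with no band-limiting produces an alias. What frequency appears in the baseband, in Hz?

Nyquist = 32,000/2 = 16,000 Hz; 102,400 Hz exceeds it.
Alias = |102,400 − 3×32,000| = |102,400 − 96,000| = 6,400 Hz.

6,400 Hz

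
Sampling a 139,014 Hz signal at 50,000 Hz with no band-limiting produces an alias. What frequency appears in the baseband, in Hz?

10,986 Hz

Nyquist = 50,000/2 = 25,000 Hz; 139,014 Hz exceeds it.
Alias = |139,014 − 3×50,000| = |139,014 − 150,000| = 10,986 Hz.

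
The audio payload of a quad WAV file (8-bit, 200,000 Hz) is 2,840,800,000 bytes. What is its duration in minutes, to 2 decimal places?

59.18 minutes

Byte rate = 200,000 × 1 × 4 = 800,000 bytes/s.
Duration = 2,840,800,000 / 800,000 = 3,551 s.
3,551 s / 60 = 59.18 minutes.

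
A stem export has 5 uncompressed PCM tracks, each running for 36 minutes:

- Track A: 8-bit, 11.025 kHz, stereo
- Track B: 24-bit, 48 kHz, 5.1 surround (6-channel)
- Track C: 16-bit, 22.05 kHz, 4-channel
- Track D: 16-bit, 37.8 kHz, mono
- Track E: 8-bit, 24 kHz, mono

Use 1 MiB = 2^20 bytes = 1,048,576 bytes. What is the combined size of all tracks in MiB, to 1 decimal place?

2393.7 MiB

36 minutes = 2,160 s.
Track A: 11,025 × 2,160 × 1 × 2 = 47,628,000 bytes.
Track B: 48,000 × 2,160 × 3 × 6 = 1,866,240,000 bytes.
Track C: 22,050 × 2,160 × 2 × 4 = 381,024,000 bytes.
Track D: 37,800 × 2,160 × 2 × 1 = 163,296,000 bytes.
Track E: 24,000 × 2,160 × 1 × 1 = 51,840,000 bytes.
Total = 2,510,028,000 bytes = 2393.7 MiB.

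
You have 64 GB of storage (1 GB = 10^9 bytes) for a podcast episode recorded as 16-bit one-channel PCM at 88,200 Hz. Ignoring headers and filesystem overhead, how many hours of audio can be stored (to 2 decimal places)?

100.78 hours

Uncompressed byte rate = 88,200 × 2 × 1 = 176,400 bytes/s.
Capacity = 64 × 1,000,000,000 = 64,000,000,000 bytes.
64,000,000,000 / 176,400 ≈ 362811.79 s → 100.78 hours.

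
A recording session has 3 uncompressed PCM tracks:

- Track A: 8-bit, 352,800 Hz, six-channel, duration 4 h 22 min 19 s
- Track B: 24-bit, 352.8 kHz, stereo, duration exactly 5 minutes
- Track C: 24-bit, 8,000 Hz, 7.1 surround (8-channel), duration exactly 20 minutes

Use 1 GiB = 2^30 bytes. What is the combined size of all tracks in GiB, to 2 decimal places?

31.83 GiB

Track A: 4 h 22 min 19 s = 15,739 s; 352,800 × 15,739 × 1 × 6 = 33,316,315,200 bytes.
Track B: exactly 5 minutes = 300 s; 352,800 × 300 × 3 × 2 = 635,040,000 bytes.
Track C: exactly 20 minutes = 1,200 s; 8,000 × 1,200 × 3 × 8 = 230,400,000 bytes.
Total = 34,181,755,200 bytes = 31.83 GiB.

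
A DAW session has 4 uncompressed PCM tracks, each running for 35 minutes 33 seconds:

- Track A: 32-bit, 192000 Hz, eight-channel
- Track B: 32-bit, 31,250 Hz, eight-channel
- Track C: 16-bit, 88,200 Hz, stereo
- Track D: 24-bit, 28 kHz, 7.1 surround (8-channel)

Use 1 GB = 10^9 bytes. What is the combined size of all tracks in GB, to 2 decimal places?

35 minutes 33 seconds = 2,133 s.
Track A: 192,000 × 2,133 × 4 × 8 = 13,105,152,000 bytes.
Track B: 31,250 × 2,133 × 4 × 8 = 2,133,000,000 bytes.
Track C: 88,200 × 2,133 × 2 × 2 = 752,522,400 bytes.
Track D: 28,000 × 2,133 × 3 × 8 = 1,433,376,000 bytes.
Total = 17,424,050,400 bytes = 17.42 GB.

17.42 GB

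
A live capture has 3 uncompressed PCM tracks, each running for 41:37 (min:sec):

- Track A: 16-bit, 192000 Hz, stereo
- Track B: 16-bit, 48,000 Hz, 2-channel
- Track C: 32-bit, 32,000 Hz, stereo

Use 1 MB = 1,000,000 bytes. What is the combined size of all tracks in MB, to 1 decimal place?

41:37 (min:sec) = 2,497 s.
Track A: 192,000 × 2,497 × 2 × 2 = 1,917,696,000 bytes.
Track B: 48,000 × 2,497 × 2 × 2 = 479,424,000 bytes.
Track C: 32,000 × 2,497 × 4 × 2 = 639,232,000 bytes.
Total = 3,036,352,000 bytes = 3036.4 MB.

3036.4 MB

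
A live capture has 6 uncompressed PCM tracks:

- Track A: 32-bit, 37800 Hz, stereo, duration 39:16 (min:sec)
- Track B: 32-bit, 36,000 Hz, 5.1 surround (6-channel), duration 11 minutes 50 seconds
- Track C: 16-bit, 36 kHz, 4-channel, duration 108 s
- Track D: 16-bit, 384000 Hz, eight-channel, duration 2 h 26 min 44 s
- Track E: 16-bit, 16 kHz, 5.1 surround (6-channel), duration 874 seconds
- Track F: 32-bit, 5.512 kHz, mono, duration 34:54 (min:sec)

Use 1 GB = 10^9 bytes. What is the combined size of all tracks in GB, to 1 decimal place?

55.7 GB

Track A: 39:16 (min:sec) = 2,356 s; 37,800 × 2,356 × 4 × 2 = 712,454,400 bytes.
Track B: 11 minutes 50 seconds = 710 s; 36,000 × 710 × 4 × 6 = 613,440,000 bytes.
Track C: 36,000 × 108 × 2 × 4 = 31,104,000 bytes.
Track D: 2 h 26 min 44 s = 8,804 s; 384,000 × 8,804 × 2 × 8 = 54,091,776,000 bytes.
Track E: 16,000 × 874 × 2 × 6 = 167,808,000 bytes.
Track F: 34:54 (min:sec) = 2,094 s; 5,512 × 2,094 × 4 × 1 = 46,168,512 bytes.
Total = 55,662,750,912 bytes = 55.7 GB.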